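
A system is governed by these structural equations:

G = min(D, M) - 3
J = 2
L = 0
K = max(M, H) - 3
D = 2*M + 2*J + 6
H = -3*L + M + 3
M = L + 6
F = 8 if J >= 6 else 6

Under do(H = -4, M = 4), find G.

1

The joint intervention fixes H = -4, M = 4, removing each variable's own equation.
D = 2*M + 2*J + 6  [with M=4, J=2]  = 18
G = min(D, M) - 3  [with D=18, M=4]  = 1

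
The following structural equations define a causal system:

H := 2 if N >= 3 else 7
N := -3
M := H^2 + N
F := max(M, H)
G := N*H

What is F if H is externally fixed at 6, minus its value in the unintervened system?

do(H=6) replaces the equation H := 2 if N >= 3 else 7 with the constant H = 6.
M = H^2 + N  [with H=6, N=-3]  = 33
F = max(M, H)  [with M=33, H=6]  = 33
Without intervention: H = 2 if N >= 3 else 7  [with N=-3]  = 7; M = H^2 + N  [with H=7, N=-3]  = 46; F = max(M, H)  [with M=46, H=7]  = 46.
Change = 33 − 46 = -13.

-13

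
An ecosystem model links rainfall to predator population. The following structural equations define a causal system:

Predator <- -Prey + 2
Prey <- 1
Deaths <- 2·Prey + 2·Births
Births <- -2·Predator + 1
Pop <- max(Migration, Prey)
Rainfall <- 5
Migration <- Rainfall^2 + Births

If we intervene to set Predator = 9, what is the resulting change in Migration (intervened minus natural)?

-16

The intervention breaks the incoming arrows to Predator: Predator <- -Prey + 2 no longer applies, and Predator = 9.
Births = -2·Predator + 1  [with Predator=9]  = -17
Migration = Rainfall^2 + Births  [with Rainfall=5, Births=-17]  = 8
Without intervention: Predator = -Prey + 2  [with Prey=1]  = 1; Births = -2·Predator + 1  [with Predator=1]  = -1; Migration = Rainfall^2 + Births  [with Rainfall=5, Births=-1]  = 24.
Change = 8 − 24 = -16.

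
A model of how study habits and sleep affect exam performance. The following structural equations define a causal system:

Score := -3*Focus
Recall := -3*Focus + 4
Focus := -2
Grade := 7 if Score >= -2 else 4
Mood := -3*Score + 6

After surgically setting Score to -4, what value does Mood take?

The intervention breaks the incoming arrows to Score: Score := -3*Focus no longer applies, and Score = -4.
Mood = -3*Score + 6  [with Score=-4]  = 18

18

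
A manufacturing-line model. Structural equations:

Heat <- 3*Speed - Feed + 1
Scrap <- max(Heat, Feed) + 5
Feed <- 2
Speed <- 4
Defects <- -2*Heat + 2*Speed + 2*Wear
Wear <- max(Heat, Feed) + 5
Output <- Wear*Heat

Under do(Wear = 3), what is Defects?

Intervening sets Wear = 3 and removes its equation (Wear <- max(Heat, Feed) + 5).
Heat = 3*Speed - Feed + 1  [with Speed=4, Feed=2]  = 11
Defects = -2*Heat + 2*Speed + 2*Wear  [with Heat=11, Speed=4, Wear=3]  = -8

-8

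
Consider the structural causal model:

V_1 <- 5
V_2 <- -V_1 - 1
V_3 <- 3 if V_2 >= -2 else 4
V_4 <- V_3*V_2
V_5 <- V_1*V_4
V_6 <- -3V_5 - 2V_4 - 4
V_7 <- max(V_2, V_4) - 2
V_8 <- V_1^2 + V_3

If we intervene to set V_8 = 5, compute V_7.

Intervening sets V_8 = 5 and removes its equation (V_8 <- V_1^2 + V_3).
Since V_7 is not a descendant of the intervened variable, it is unaffected.
V_2 = -V_1 - 1  [with V_1=5]  = -6
V_3 = 3 if V_2 >= -2 else 4  [with V_2=-6]  = 4
V_4 = V_3*V_2  [with V_3=4, V_2=-6]  = -24
V_7 = max(V_2, V_4) - 2  [with V_2=-6, V_4=-24]  = -8

-8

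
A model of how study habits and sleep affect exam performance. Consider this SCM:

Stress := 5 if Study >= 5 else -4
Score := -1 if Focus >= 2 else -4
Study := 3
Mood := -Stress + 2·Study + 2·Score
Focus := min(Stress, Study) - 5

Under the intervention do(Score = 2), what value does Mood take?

14

Intervening sets Score = 2 and removes its equation (Score := -1 if Focus >= 2 else -4).
Stress = 5 if Study >= 5 else -4  [with Study=3]  = -4
Mood = -Stress + 2·Study + 2·Score  [with Stress=-4, Study=3, Score=2]  = 14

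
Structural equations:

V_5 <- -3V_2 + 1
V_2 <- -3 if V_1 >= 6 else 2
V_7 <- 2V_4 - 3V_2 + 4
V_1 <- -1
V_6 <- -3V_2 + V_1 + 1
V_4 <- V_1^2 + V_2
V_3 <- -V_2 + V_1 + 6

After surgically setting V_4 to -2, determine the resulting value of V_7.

-6

The intervention breaks the incoming arrows to V_4: V_4 <- V_1^2 + V_2 no longer applies, and V_4 = -2.
V_2 = -3 if V_1 >= 6 else 2  [with V_1=-1]  = 2
V_7 = 2V_4 - 3V_2 + 4  [with V_4=-2, V_2=2]  = -6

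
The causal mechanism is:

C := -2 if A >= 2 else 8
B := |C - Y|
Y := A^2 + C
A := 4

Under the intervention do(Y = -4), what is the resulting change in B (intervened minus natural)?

The intervention breaks the incoming arrows to Y: Y := A^2 + C no longer applies, and Y = -4.
C = -2 if A >= 2 else 8  [with A=4]  = -2
B = |C - Y|  [with C=-2, Y=-4]  = 2
Without intervention: C = -2 if A >= 2 else 8  [with A=4]  = -2; Y = A^2 + C  [with A=4, C=-2]  = 14; B = |C - Y|  [with C=-2, Y=14]  = 16.
Change = 2 − 16 = -14.

-14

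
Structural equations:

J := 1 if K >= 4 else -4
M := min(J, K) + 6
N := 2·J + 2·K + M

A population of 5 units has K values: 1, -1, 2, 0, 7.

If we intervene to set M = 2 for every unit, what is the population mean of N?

Every unit gets M=2 under the intervention. N values become -4, -8, -2, -6, 18; E[N|do(M=2)] = -0.4.

-0.4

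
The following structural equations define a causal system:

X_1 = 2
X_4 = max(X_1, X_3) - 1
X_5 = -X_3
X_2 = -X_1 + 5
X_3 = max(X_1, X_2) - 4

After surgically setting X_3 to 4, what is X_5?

do(X_3=4) replaces the equation X_3 = max(X_1, X_2) - 4 with the constant X_3 = 4.
X_5 = -X_3  [with X_3=4]  = -4

-4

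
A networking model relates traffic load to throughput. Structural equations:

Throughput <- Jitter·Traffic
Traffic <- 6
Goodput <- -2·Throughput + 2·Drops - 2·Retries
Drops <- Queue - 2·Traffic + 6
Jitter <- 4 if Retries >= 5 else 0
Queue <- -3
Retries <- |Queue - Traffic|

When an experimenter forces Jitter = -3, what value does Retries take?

The intervention breaks the incoming arrows to Jitter: Jitter <- 4 if Retries >= 5 else 0 no longer applies, and Jitter = -3.
Since Retries is not a descendant of the intervened variable, it is unaffected.
Retries = |Queue - Traffic|  [with Queue=-3, Traffic=6]  = 9

9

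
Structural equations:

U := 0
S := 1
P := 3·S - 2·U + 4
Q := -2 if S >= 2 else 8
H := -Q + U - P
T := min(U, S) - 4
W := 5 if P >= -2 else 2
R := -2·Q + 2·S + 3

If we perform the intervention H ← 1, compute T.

The intervention breaks the incoming arrows to H: H := -Q + U - P no longer applies, and H = 1.
Since T is not a descendant of the intervened variable, it is unaffected.
T = min(U, S) - 4  [with U=0, S=1]  = -4

-4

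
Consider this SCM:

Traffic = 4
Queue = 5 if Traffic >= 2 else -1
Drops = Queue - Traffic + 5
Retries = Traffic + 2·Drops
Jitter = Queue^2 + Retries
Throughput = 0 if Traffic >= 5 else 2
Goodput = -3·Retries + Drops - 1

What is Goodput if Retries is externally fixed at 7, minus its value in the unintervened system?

27

The intervention breaks the incoming arrows to Retries: Retries = Traffic + 2·Drops no longer applies, and Retries = 7.
Queue = 5 if Traffic >= 2 else -1  [with Traffic=4]  = 5
Drops = Queue - Traffic + 5  [with Queue=5, Traffic=4]  = 6
Goodput = -3·Retries + Drops - 1  [with Retries=7, Drops=6]  = -16
Without intervention: Queue = 5 if Traffic >= 2 else -1  [with Traffic=4]  = 5; Drops = Queue - Traffic + 5  [with Queue=5, Traffic=4]  = 6; Retries = Traffic + 2·Drops  [with Traffic=4, Drops=6]  = 16; Goodput = -3·Retries + Drops - 1  [with Retries=16, Drops=6]  = -43.
Change = -16 − (-43) = 27.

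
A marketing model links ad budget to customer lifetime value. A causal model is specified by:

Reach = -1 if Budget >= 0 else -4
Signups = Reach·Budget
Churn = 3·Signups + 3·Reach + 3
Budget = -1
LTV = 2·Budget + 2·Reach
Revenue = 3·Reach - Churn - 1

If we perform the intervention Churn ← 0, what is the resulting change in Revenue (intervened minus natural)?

3

Intervening sets Churn = 0 and removes its equation (Churn = 3·Signups + 3·Reach + 3).
Reach = -1 if Budget >= 0 else -4  [with Budget=-1]  = -4
Revenue = 3·Reach - Churn - 1  [with Reach=-4, Churn=0]  = -13
Without intervention: Reach = -1 if Budget >= 0 else -4  [with Budget=-1]  = -4; Signups = Reach·Budget  [with Reach=-4, Budget=-1]  = 4; Churn = 3·Signups + 3·Reach + 3  [with Signups=4, Reach=-4]  = 3; Revenue = 3·Reach - Churn - 1  [with Reach=-4, Churn=3]  = -16.
Change = -13 − (-16) = 3.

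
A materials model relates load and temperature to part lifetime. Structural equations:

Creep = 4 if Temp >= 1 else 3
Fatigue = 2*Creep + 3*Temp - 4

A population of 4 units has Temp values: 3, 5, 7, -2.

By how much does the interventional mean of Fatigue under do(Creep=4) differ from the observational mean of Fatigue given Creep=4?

-5.25

Under do(Creep=4), Creep's equation is replaced by Creep=4 for every unit. Per-unit Fatigue: 13, 19, 25, -2. Mean = 13.75.
Conditioning on Creep=4 selects the 3 unit(s) with Temp ∈ {3, 5, 7}. Their Fatigue values: 13, 19, 25. Mean = 19.
Difference = 13.75 − 19 = -5.25.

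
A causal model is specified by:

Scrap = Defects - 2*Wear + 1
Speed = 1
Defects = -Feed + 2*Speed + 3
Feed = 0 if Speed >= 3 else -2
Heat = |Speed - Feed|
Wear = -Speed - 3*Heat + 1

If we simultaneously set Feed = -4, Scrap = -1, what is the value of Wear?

The joint intervention fixes Feed = -4, Scrap = -1, removing each variable's own equation.
Heat = |Speed - Feed|  [with Speed=1, Feed=-4]  = 5
Wear = -Speed - 3*Heat + 1  [with Speed=1, Heat=5]  = -15

-15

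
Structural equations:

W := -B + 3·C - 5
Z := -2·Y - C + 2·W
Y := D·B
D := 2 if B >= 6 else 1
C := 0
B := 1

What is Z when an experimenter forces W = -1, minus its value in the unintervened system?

10

Under do(W=-1), the mechanism W := -B + 3·C - 5 is discarded; W is fixed at -1.
D = 2 if B >= 6 else 1  [with B=1]  = 1
Y = D·B  [with D=1, B=1]  = 1
Z = -2·Y - C + 2·W  [with Y=1, C=0, W=-1]  = -4
Without intervention: D = 2 if B >= 6 else 1  [with B=1]  = 1; W = -B + 3·C - 5  [with B=1, C=0]  = -6; Y = D·B  [with D=1, B=1]  = 1; Z = -2·Y - C + 2·W  [with Y=1, C=0, W=-6]  = -14.
Change = -4 − (-14) = 10.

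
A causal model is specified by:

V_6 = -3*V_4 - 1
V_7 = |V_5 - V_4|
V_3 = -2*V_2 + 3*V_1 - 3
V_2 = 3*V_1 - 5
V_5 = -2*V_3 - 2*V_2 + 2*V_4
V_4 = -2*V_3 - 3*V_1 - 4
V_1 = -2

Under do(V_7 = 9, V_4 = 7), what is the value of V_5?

10

Under do(V_7 = 9, V_4 = 7), each intervened variable's structural equation is replaced by its fixed value.
V_2 = 3*V_1 - 5  [with V_1=-2]  = -11
V_3 = -2*V_2 + 3*V_1 - 3  [with V_2=-11, V_1=-2]  = 13
V_5 = -2*V_3 - 2*V_2 + 2*V_4  [with V_3=13, V_2=-11, V_4=7]  = 10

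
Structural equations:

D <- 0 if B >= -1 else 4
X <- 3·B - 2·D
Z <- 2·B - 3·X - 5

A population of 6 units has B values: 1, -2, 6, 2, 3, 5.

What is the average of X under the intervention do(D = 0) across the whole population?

do(D=0) breaks D's dependence on B. With D=0 fixed, X across the units is 3, -6, 18, 6, 9, 15, mean 7.5.

7.5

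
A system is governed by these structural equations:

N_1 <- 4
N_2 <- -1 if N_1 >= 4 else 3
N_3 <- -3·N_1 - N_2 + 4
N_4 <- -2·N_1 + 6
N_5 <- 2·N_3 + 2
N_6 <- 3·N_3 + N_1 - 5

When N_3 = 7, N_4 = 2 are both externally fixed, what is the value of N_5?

16

Setting N_3 = 7, N_4 = 2 by intervention discards those variables' equations.
N_5 = 2·N_3 + 2  [with N_3=7]  = 16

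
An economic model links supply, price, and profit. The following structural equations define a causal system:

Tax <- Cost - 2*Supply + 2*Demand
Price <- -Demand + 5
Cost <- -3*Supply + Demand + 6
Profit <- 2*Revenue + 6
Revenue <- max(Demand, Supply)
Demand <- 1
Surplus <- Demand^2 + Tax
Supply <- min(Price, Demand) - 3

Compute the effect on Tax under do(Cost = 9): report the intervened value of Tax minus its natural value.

-4

Under do(Cost=9), the mechanism Cost <- -3*Supply + Demand + 6 is discarded; Cost is fixed at 9.
Price = -Demand + 5  [with Demand=1]  = 4
Supply = min(Price, Demand) - 3  [with Price=4, Demand=1]  = -2
Tax = Cost - 2*Supply + 2*Demand  [with Cost=9, Supply=-2, Demand=1]  = 15
Without intervention: Price = -Demand + 5  [with Demand=1]  = 4; Supply = min(Price, Demand) - 3  [with Price=4, Demand=1]  = -2; Cost = -3*Supply + Demand + 6  [with Supply=-2, Demand=1]  = 13; Tax = Cost - 2*Supply + 2*Demand  [with Cost=13, Supply=-2, Demand=1]  = 19.
Change = 15 − 19 = -4.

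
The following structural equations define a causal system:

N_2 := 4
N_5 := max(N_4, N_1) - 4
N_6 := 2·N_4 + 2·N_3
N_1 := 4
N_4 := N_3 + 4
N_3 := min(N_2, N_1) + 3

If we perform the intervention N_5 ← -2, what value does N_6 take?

36

The intervention breaks the incoming arrows to N_5: N_5 := max(N_4, N_1) - 4 no longer applies, and N_5 = -2.
Since N_6 is not a descendant of the intervened variable, it is unaffected.
N_3 = min(N_2, N_1) + 3  [with N_2=4, N_1=4]  = 7
N_4 = N_3 + 4  [with N_3=7]  = 11
N_6 = 2·N_4 + 2·N_3  [with N_4=11, N_3=7]  = 36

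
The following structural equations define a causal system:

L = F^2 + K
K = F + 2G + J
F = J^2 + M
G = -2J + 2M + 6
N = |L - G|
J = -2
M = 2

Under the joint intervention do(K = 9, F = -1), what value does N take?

4

The joint intervention fixes K = 9, F = -1, removing each variable's own equation.
G = -2J + 2M + 6  [with J=-2, M=2]  = 14
L = F^2 + K  [with F=-1, K=9]  = 10
N = |L - G|  [with L=10, G=14]  = 4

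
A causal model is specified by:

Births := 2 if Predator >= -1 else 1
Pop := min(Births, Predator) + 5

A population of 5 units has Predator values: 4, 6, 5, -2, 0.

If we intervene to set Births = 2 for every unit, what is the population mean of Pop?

do(Births=2) breaks Births's dependence on Predator. With Births=2 fixed, Pop across the units is 7, 7, 7, 3, 5, mean 5.8.

5.8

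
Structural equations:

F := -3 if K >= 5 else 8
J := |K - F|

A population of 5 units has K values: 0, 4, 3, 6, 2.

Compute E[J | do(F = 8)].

5

do(F=8) breaks F's dependence on K. With F=8 fixed, J across the units is 8, 4, 5, 2, 6, mean 5.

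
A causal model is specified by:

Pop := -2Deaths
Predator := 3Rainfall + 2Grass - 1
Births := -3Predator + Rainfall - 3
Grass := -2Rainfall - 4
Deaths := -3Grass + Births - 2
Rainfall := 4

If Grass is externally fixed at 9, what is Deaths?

-115

do(Grass=9) replaces the equation Grass := -2Rainfall - 4 with the constant Grass = 9.
Predator = 3Rainfall + 2Grass - 1  [with Rainfall=4, Grass=9]  = 29
Births = -3Predator + Rainfall - 3  [with Predator=29, Rainfall=4]  = -86
Deaths = -3Grass + Births - 2  [with Grass=9, Births=-86]  = -115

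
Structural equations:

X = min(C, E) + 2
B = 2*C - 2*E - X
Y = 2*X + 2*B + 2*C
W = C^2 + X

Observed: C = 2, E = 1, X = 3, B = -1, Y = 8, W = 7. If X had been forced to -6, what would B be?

8

The intervention breaks the incoming arrows to X: X = min(C, E) + 2 no longer applies, and X = -6.
B = 2*C - 2*E - X  [with C=2, E=1, X=-6]  = 8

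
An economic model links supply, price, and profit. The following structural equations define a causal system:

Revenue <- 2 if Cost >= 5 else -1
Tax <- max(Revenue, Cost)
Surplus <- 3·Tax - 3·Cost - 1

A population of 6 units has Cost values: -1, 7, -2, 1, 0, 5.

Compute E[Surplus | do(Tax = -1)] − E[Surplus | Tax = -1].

-9.5

Under do(Tax=-1), Tax's equation is replaced by Tax=-1 for every unit. Per-unit Surplus: -1, -25, 2, -7, -4, -19. Mean = -9.
Conditioning on Tax=-1 selects the 2 unit(s) with Cost ∈ {-1, -2}. Their Surplus values: -1, 2. Mean = 0.5.
Difference = -9 − 0.5 = -9.5.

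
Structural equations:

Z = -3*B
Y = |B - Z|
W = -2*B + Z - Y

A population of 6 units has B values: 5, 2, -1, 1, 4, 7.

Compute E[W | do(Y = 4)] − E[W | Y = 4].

The intervention sets Y=4 in all 6 units regardless of B. Recomputing W per unit gives -29, -14, 1, -9, -24, -39; average -19.
E[W|Y=4] averages over only the 2 units with Y=4 (B = -1, 1): W = 1, -9, mean -4.
Difference = -19 − (-4) = -15.

-15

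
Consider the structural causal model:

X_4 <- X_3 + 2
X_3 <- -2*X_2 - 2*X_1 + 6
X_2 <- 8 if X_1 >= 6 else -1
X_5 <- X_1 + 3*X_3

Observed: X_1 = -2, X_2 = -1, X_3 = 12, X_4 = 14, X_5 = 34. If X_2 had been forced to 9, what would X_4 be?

Under do(X_2=9), the mechanism X_2 <- 8 if X_1 >= 6 else -1 is discarded; X_2 is fixed at 9.
X_3 = -2*X_2 - 2*X_1 + 6  [with X_2=9, X_1=-2]  = -8
X_4 = X_3 + 2  [with X_3=-8]  = -6

-6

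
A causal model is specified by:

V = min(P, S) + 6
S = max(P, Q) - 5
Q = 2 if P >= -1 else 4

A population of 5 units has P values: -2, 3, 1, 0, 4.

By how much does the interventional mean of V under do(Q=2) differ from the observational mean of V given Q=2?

-0.15

The intervention sets Q=2 in all 5 units regardless of P. Recomputing V per unit gives 3, 4, 3, 3, 5; average 3.6.
E[V|Q=2] averages over only the 4 units with Q=2 (P = 3, 1, 0, 4): V = 4, 3, 3, 5, mean 3.75.
Difference = 3.6 − 3.75 = -0.15.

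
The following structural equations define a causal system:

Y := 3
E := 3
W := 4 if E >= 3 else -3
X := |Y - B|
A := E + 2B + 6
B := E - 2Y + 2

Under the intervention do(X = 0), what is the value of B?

-1

Under do(X=0), the mechanism X := |Y - B| is discarded; X is fixed at 0.
Since B is not a descendant of the intervened variable, it is unaffected.
B = E - 2Y + 2  [with E=3, Y=3]  = -1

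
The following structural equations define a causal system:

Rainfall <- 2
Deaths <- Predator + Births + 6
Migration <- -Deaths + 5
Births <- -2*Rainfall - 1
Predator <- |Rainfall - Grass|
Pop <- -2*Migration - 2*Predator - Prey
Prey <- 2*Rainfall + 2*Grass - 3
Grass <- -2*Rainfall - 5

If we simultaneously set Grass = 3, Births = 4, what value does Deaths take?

11

Setting Grass = 3, Births = 4 by intervention discards those variables' equations.
Predator = |Rainfall - Grass|  [with Rainfall=2, Grass=3]  = 1
Deaths = Predator + Births + 6  [with Predator=1, Births=4]  = 11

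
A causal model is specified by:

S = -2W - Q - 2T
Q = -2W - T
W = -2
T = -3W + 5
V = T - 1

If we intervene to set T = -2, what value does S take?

Under do(T=-2), the mechanism T = -3W + 5 is discarded; T is fixed at -2.
Q = -2W - T  [with W=-2, T=-2]  = 6
S = -2W - Q - 2T  [with W=-2, Q=6, T=-2]  = 2

2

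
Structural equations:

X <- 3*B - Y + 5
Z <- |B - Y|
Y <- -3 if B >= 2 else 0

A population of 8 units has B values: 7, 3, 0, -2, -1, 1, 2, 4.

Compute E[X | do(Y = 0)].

Every unit gets Y=0 under the intervention. X values become 26, 14, 5, -1, 2, 8, 11, 17; E[X|do(Y=0)] = 10.25.

10.25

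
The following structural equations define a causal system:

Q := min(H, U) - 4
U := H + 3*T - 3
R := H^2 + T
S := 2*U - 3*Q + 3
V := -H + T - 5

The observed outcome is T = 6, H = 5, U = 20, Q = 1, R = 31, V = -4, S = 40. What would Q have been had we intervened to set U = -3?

The intervention breaks the incoming arrows to U: U := H + 3*T - 3 no longer applies, and U = -3.
Q = min(H, U) - 4  [with H=5, U=-3]  = -7

-7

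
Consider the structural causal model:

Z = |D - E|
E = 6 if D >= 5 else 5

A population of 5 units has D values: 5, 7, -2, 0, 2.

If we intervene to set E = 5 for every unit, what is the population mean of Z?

Under do(E=5), E's equation is replaced by E=5 for every unit. Per-unit Z: 0, 2, 7, 5, 3. Mean = 3.4.

3.4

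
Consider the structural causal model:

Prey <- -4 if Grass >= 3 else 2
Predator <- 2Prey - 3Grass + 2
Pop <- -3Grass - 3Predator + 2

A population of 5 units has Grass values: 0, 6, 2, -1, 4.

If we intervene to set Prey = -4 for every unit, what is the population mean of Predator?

Under do(Prey=-4), Prey's equation is replaced by Prey=-4 for every unit. Per-unit Predator: -6, -24, -12, -3, -18. Mean = -12.6.

-12.6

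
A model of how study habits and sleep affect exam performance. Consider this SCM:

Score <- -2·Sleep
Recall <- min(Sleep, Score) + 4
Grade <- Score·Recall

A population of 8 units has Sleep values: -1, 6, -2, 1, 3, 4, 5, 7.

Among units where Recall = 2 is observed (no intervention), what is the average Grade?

2

Conditioning on Recall=2 selects the 2 unit(s) with Sleep ∈ {-2, 1}. Their Grade values: 8, -4. Mean = 2.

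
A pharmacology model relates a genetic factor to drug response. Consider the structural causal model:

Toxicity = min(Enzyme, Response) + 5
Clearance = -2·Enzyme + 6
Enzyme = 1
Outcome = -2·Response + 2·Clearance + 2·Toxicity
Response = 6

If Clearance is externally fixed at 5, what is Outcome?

10

Intervening sets Clearance = 5 and removes its equation (Clearance = -2·Enzyme + 6).
Toxicity = min(Enzyme, Response) + 5  [with Enzyme=1, Response=6]  = 6
Outcome = -2·Response + 2·Clearance + 2·Toxicity  [with Response=6, Clearance=5, Toxicity=6]  = 10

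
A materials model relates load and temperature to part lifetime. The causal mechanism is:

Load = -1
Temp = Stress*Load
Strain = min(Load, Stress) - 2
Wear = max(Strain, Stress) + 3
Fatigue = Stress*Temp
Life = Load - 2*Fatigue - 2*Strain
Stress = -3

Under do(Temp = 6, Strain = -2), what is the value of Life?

39

The joint intervention fixes Temp = 6, Strain = -2, removing each variable's own equation.
Fatigue = Stress*Temp  [with Stress=-3, Temp=6]  = -18
Life = Load - 2*Fatigue - 2*Strain  [with Load=-1, Fatigue=-18, Strain=-2]  = 39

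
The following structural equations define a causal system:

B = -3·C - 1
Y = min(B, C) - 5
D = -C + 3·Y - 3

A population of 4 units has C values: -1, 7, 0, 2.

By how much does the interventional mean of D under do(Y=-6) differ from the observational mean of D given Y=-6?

The intervention sets Y=-6 in all 4 units regardless of C. Recomputing D per unit gives -20, -28, -21, -23; average -23.
E[D|Y=-6] averages over only the 2 units with Y=-6 (C = -1, 0): D = -20, -21, mean -20.5.
Difference = -23 − (-20.5) = -2.5.

-2.5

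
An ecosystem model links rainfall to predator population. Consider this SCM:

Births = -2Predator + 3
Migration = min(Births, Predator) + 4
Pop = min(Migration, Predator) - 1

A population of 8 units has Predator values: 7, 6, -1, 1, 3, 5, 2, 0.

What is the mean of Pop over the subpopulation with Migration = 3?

-0.5

Conditioning on Migration=3 selects the 2 unit(s) with Predator ∈ {-1, 2}. Their Pop values: -2, 1. Mean = -0.5.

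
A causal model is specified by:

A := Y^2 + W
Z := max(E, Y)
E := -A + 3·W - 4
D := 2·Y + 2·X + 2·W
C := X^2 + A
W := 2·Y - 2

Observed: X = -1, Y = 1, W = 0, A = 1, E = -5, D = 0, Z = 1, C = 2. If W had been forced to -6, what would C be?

-4

The intervention breaks the incoming arrows to W: W := 2·Y - 2 no longer applies, and W = -6.
A = Y^2 + W  [with Y=1, W=-6]  = -5
C = X^2 + A  [with X=-1, A=-5]  = -4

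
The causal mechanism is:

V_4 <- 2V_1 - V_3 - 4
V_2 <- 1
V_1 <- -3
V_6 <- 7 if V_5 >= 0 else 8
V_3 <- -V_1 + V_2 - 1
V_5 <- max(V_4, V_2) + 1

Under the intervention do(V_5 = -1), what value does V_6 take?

8

The intervention breaks the incoming arrows to V_5: V_5 <- max(V_4, V_2) + 1 no longer applies, and V_5 = -1.
V_6 = 7 if V_5 >= 0 else 8  [with V_5=-1]  = 8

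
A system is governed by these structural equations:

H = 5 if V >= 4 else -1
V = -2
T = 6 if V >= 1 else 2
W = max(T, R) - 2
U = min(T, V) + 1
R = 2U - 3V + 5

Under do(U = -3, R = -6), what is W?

Setting U = -3, R = -6 by intervention discards those variables' equations.
T = 6 if V >= 1 else 2  [with V=-2]  = 2
W = max(T, R) - 2  [with T=2, R=-6]  = 0

0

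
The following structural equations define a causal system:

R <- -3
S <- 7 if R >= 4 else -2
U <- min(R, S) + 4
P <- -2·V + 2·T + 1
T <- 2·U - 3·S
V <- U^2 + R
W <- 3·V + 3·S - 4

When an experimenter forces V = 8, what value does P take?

The intervention breaks the incoming arrows to V: V <- U^2 + R no longer applies, and V = 8.
S = 7 if R >= 4 else -2  [with R=-3]  = -2
U = min(R, S) + 4  [with R=-3, S=-2]  = 1
T = 2·U - 3·S  [with U=1, S=-2]  = 8
P = -2·V + 2·T + 1  [with V=8, T=8]  = 1

1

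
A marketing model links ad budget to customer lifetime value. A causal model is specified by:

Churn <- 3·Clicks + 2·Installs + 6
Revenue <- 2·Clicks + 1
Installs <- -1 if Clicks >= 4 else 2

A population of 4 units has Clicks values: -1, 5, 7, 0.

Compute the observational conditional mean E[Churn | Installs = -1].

22

Conditioning on Installs=-1 selects the 2 unit(s) with Clicks ∈ {5, 7}. Their Churn values: 19, 25. Mean = 22.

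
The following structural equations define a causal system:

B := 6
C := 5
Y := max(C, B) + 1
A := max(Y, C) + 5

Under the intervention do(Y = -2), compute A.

10

The intervention breaks the incoming arrows to Y: Y := max(C, B) + 1 no longer applies, and Y = -2.
A = max(Y, C) + 5  [with Y=-2, C=5]  = 10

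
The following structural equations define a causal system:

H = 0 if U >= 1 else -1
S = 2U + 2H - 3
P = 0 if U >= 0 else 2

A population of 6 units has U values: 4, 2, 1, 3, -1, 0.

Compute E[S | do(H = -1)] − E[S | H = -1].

do(H=-1) breaks H's dependence on U. With H=-1 fixed, S across the units is 3, -1, -3, 1, -7, -5, mean -2.
Observing H=-1 restricts to units where H's equation naturally yields -1: U ∈ {-1, 0}. In that subpopulation S = -7, -5, mean -6.
Difference = -2 − (-6) = 4.

4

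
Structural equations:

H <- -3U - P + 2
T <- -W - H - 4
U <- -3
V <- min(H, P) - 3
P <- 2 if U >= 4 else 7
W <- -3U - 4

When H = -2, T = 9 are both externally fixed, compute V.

Setting H = -2, T = 9 by intervention discards those variables' equations.
P = 2 if U >= 4 else 7  [with U=-3]  = 7
V = min(H, P) - 3  [with H=-2, P=7]  = -5

-5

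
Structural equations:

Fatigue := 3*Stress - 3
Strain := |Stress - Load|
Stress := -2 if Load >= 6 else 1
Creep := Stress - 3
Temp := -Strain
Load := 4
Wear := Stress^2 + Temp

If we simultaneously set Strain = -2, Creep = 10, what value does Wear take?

3

Setting Strain = -2, Creep = 10 by intervention discards those variables' equations.
Stress = -2 if Load >= 6 else 1  [with Load=4]  = 1
Temp = -Strain  [with Strain=-2]  = 2
Wear = Stress^2 + Temp  [with Stress=1, Temp=2]  = 3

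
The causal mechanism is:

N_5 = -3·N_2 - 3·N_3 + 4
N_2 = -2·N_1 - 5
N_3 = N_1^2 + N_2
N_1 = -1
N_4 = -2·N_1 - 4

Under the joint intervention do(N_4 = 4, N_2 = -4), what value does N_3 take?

-3

Setting N_4 = 4, N_2 = -4 by intervention discards those variables' equations.
N_3 = N_1^2 + N_2  [with N_1=-1, N_2=-4]  = -3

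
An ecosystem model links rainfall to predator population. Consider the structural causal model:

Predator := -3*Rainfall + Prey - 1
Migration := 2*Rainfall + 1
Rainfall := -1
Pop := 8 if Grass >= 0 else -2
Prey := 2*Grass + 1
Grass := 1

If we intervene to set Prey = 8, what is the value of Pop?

The intervention breaks the incoming arrows to Prey: Prey := 2*Grass + 1 no longer applies, and Prey = 8.
No directed path runs from Prey to Pop, so Pop keeps its natural value.
Pop = 8 if Grass >= 0 else -2  [with Grass=1]  = 8

8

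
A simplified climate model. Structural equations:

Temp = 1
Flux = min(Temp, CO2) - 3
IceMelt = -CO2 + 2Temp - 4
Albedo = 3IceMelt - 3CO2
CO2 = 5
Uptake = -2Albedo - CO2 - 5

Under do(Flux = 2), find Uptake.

The intervention breaks the incoming arrows to Flux: Flux = min(Temp, CO2) - 3 no longer applies, and Flux = 2.
Since Uptake is not a descendant of the intervened variable, it is unaffected.
IceMelt = -CO2 + 2Temp - 4  [with CO2=5, Temp=1]  = -7
Albedo = 3IceMelt - 3CO2  [with IceMelt=-7, CO2=5]  = -36
Uptake = -2Albedo - CO2 - 5  [with Albedo=-36, CO2=5]  = 62

62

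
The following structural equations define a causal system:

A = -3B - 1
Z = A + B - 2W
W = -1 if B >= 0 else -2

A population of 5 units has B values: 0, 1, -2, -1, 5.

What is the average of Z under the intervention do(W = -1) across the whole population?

-0.2

Under do(W=-1), W's equation is replaced by W=-1 for every unit. Per-unit Z: 1, -1, 5, 3, -9. Mean = -0.2.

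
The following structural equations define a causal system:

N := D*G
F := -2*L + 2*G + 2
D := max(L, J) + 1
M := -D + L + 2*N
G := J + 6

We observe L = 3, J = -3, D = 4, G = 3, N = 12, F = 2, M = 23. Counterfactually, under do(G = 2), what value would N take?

8

Intervening sets G = 2 and removes its equation (G := J + 6).
D = max(L, J) + 1  [with L=3, J=-3]  = 4
N = D*G  [with D=4, G=2]  = 8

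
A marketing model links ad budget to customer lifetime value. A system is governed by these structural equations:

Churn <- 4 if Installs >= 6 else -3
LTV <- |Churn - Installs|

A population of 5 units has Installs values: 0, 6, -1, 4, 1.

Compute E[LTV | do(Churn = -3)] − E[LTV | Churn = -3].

1

do(Churn=-3) breaks Churn's dependence on Installs. With Churn=-3 fixed, LTV across the units is 3, 9, 2, 7, 4, mean 5.
Conditioning on Churn=-3 selects the 4 unit(s) with Installs ∈ {0, -1, 4, 1}. Their LTV values: 3, 2, 7, 4. Mean = 4.
Difference = 5 − 4 = 1.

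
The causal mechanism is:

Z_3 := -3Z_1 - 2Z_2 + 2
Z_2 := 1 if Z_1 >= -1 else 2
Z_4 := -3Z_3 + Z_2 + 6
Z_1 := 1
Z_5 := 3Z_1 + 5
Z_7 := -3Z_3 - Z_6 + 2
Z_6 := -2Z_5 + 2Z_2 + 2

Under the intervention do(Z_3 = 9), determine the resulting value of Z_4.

-20

The intervention breaks the incoming arrows to Z_3: Z_3 := -3Z_1 - 2Z_2 + 2 no longer applies, and Z_3 = 9.
Z_2 = 1 if Z_1 >= -1 else 2  [with Z_1=1]  = 1
Z_4 = -3Z_3 + Z_2 + 6  [with Z_3=9, Z_2=1]  = -20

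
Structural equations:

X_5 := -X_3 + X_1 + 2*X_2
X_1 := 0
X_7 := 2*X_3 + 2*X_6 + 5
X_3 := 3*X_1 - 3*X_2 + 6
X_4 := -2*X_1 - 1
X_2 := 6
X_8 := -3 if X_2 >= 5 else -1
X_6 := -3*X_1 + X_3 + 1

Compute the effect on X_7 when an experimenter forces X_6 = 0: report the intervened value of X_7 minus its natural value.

22

Intervening sets X_6 = 0 and removes its equation (X_6 := -3*X_1 + X_3 + 1).
X_3 = 3*X_1 - 3*X_2 + 6  [with X_1=0, X_2=6]  = -12
X_7 = 2*X_3 + 2*X_6 + 5  [with X_3=-12, X_6=0]  = -19
Without intervention: X_3 = 3*X_1 - 3*X_2 + 6  [with X_1=0, X_2=6]  = -12; X_6 = -3*X_1 + X_3 + 1  [with X_1=0, X_3=-12]  = -11; X_7 = 2*X_3 + 2*X_6 + 5  [with X_3=-12, X_6=-11]  = -41.
Change = -19 − (-41) = 22.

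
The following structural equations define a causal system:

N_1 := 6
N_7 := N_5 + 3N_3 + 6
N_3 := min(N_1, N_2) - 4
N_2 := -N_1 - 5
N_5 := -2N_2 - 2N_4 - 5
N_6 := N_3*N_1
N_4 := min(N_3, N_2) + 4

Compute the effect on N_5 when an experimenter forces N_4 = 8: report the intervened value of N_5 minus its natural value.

Intervening sets N_4 = 8 and removes its equation (N_4 := min(N_3, N_2) + 4).
N_2 = -N_1 - 5  [with N_1=6]  = -11
N_5 = -2N_2 - 2N_4 - 5  [with N_2=-11, N_4=8]  = 1
Without intervention: N_2 = -N_1 - 5  [with N_1=6]  = -11; N_3 = min(N_1, N_2) - 4  [with N_1=6, N_2=-11]  = -15; N_4 = min(N_3, N_2) + 4  [with N_3=-15, N_2=-11]  = -11; N_5 = -2N_2 - 2N_4 - 5  [with N_2=-11, N_4=-11]  = 39.
Change = 1 − 39 = -38.

-38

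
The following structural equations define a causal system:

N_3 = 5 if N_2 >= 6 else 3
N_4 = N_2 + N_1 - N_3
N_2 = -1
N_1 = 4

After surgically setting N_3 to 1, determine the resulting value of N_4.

2

The intervention breaks the incoming arrows to N_3: N_3 = 5 if N_2 >= 6 else 3 no longer applies, and N_3 = 1.
N_4 = N_2 + N_1 - N_3  [with N_2=-1, N_1=4, N_3=1]  = 2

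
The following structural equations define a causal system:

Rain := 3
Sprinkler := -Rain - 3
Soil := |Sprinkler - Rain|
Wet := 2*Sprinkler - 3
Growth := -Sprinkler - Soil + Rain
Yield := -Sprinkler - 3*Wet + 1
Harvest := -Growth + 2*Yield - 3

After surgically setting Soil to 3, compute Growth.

6

do(Soil=3) replaces the equation Soil := |Sprinkler - Rain| with the constant Soil = 3.
Sprinkler = -Rain - 3  [with Rain=3]  = -6
Growth = -Sprinkler - Soil + Rain  [with Sprinkler=-6, Soil=3, Rain=3]  = 6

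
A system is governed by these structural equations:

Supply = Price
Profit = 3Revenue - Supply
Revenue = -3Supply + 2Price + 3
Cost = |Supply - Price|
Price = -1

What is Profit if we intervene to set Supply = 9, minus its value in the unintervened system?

do(Supply=9) replaces the equation Supply = Price with the constant Supply = 9.
Revenue = -3Supply + 2Price + 3  [with Supply=9, Price=-1]  = -26
Profit = 3Revenue - Supply  [with Revenue=-26, Supply=9]  = -87
Without intervention: Supply = Price  [with Price=-1]  = -1; Revenue = -3Supply + 2Price + 3  [with Supply=-1, Price=-1]  = 4; Profit = 3Revenue - Supply  [with Revenue=4, Supply=-1]  = 13.
Change = -87 − 13 = -100.

-100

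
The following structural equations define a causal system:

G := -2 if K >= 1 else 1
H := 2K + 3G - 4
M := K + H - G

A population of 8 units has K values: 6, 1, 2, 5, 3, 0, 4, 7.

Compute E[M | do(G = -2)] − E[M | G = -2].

Every unit gets G=-2 under the intervention. M values become 10, -5, -2, 7, 1, -8, 4, 13; E[M|do(G=-2)] = 2.5.
Conditioning on G=-2 selects the 7 unit(s) with K ∈ {6, 1, 2, 5, 3, 4, 7}. Their M values: 10, -5, -2, 7, 1, 4, 13. Mean = 4.
Difference = 2.5 − 4 = -1.5.

-1.5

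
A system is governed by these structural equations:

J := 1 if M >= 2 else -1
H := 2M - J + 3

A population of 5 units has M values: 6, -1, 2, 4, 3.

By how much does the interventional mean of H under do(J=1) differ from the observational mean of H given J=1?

-1.9

Every unit gets J=1 under the intervention. H values become 14, 0, 6, 10, 8; E[H|do(J=1)] = 7.6.
E[H|J=1] averages over only the 4 units with J=1 (M = 6, 2, 4, 3): H = 14, 6, 10, 8, mean 9.5.
Difference = 7.6 − 9.5 = -1.9.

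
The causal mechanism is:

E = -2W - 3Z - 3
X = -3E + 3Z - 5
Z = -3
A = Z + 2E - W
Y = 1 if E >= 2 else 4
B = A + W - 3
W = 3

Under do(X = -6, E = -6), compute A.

The joint intervention fixes X = -6, E = -6, removing each variable's own equation.
A = Z + 2E - W  [with Z=-3, E=-6, W=3]  = -18

-18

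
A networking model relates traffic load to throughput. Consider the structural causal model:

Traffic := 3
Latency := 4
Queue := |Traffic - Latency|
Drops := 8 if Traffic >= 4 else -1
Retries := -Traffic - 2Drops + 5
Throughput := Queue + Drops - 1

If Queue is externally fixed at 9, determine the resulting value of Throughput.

The intervention breaks the incoming arrows to Queue: Queue := |Traffic - Latency| no longer applies, and Queue = 9.
Drops = 8 if Traffic >= 4 else -1  [with Traffic=3]  = -1
Throughput = Queue + Drops - 1  [with Queue=9, Drops=-1]  = 7

7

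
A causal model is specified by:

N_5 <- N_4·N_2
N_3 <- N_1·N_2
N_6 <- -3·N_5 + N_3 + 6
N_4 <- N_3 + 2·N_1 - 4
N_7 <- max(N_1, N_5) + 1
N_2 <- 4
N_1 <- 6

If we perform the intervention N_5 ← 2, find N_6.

The intervention breaks the incoming arrows to N_5: N_5 <- N_4·N_2 no longer applies, and N_5 = 2.
N_3 = N_1·N_2  [with N_1=6, N_2=4]  = 24
N_6 = -3·N_5 + N_3 + 6  [with N_5=2, N_3=24]  = 24

24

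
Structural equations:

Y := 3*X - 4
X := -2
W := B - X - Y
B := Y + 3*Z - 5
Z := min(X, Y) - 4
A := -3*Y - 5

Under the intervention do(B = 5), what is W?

Intervening sets B = 5 and removes its equation (B := Y + 3*Z - 5).
Y = 3*X - 4  [with X=-2]  = -10
W = B - X - Y  [with B=5, X=-2, Y=-10]  = 17

17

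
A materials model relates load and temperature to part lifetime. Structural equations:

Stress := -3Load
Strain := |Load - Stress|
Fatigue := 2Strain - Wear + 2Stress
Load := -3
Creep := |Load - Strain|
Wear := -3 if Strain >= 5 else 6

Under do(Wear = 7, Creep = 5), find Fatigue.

35

Setting Wear = 7, Creep = 5 by intervention discards those variables' equations.
Stress = -3Load  [with Load=-3]  = 9
Strain = |Load - Stress|  [with Load=-3, Stress=9]  = 12
Fatigue = 2Strain - Wear + 2Stress  [with Strain=12, Wear=7, Stress=9]  = 35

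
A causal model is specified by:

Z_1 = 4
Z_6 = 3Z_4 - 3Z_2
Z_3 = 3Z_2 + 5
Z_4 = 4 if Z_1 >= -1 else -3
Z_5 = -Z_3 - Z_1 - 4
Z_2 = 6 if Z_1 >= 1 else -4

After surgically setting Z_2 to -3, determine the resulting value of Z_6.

Under do(Z_2=-3), the mechanism Z_2 = 6 if Z_1 >= 1 else -4 is discarded; Z_2 is fixed at -3.
Z_4 = 4 if Z_1 >= -1 else -3  [with Z_1=4]  = 4
Z_6 = 3Z_4 - 3Z_2  [with Z_4=4, Z_2=-3]  = 21

21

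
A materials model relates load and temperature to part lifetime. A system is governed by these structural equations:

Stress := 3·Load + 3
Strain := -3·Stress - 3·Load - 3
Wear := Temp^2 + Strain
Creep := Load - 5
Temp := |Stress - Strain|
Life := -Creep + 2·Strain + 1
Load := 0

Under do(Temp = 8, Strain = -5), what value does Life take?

-4

The joint intervention fixes Temp = 8, Strain = -5, removing each variable's own equation.
Creep = Load - 5  [with Load=0]  = -5
Life = -Creep + 2·Strain + 1  [with Creep=-5, Strain=-5]  = -4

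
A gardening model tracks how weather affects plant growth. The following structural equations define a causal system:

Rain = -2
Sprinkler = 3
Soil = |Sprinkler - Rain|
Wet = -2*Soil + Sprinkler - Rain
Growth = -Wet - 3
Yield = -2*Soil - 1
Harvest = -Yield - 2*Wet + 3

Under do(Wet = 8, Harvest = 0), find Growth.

-11

Setting Wet = 8, Harvest = 0 by intervention discards those variables' equations.
Growth = -Wet - 3  [with Wet=8]  = -11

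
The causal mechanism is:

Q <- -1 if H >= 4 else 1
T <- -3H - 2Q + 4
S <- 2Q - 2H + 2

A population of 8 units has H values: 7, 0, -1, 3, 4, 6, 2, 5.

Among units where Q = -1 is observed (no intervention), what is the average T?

Observing Q=-1 restricts to units where Q's equation naturally yields -1: H ∈ {7, 4, 6, 5}. In that subpopulation T = -15, -6, -12, -9, mean -10.5.

-10.5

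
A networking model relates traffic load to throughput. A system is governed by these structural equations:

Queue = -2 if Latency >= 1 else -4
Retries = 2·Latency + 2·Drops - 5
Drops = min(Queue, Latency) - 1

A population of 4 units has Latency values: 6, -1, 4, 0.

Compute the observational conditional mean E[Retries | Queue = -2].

Observing Queue=-2 restricts to units where Queue's equation naturally yields -2: Latency ∈ {6, 4}. In that subpopulation Retries = 1, -3, mean -1.

-1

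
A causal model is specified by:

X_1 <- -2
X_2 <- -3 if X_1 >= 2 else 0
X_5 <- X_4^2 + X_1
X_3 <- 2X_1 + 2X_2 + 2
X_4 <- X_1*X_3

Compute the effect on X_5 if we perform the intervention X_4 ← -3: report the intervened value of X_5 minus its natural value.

-7

Intervening sets X_4 = -3 and removes its equation (X_4 <- X_1*X_3).
X_5 = X_4^2 + X_1  [with X_4=-3, X_1=-2]  = 7
Without intervention: X_2 = -3 if X_1 >= 2 else 0  [with X_1=-2]  = 0; X_3 = 2X_1 + 2X_2 + 2  [with X_1=-2, X_2=0]  = -2; X_4 = X_1*X_3  [with X_1=-2, X_3=-2]  = 4; X_5 = X_4^2 + X_1  [with X_4=4, X_1=-2]  = 14.
Change = 7 − 14 = -7.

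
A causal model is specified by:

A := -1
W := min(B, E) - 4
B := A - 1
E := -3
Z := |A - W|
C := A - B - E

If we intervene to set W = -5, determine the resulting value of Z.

The intervention breaks the incoming arrows to W: W := min(B, E) - 4 no longer applies, and W = -5.
Z = |A - W|  [with A=-1, W=-5]  = 4

4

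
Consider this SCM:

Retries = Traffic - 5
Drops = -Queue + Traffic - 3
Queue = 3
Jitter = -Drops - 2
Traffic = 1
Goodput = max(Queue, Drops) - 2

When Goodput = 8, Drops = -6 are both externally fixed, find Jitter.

Under do(Goodput = 8, Drops = -6), each intervened variable's structural equation is replaced by its fixed value.
Jitter = -Drops - 2  [with Drops=-6]  = 4

4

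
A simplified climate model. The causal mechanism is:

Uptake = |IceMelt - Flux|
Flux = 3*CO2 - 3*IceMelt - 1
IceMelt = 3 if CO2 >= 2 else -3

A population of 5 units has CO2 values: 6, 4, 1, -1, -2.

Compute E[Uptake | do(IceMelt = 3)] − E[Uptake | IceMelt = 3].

Every unit gets IceMelt=3 under the intervention. Uptake values become 5, 1, 10, 16, 19; E[Uptake|do(IceMelt=3)] = 10.2.
E[Uptake|IceMelt=3] averages over only the 2 units with IceMelt=3 (CO2 = 6, 4): Uptake = 5, 1, mean 3.
Difference = 10.2 − 3 = 7.2.

7.2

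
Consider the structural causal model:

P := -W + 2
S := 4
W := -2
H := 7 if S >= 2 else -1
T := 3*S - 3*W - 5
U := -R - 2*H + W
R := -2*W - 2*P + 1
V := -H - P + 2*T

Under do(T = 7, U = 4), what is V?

3

Under do(T = 7, U = 4), each intervened variable's structural equation is replaced by its fixed value.
H = 7 if S >= 2 else -1  [with S=4]  = 7
P = -W + 2  [with W=-2]  = 4
V = -H - P + 2*T  [with H=7, P=4, T=7]  = 3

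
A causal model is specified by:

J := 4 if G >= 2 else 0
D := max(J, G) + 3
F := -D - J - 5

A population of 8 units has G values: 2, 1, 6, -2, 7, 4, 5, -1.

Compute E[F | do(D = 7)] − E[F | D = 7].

1.5

Under do(D=7), D's equation is replaced by D=7 for every unit. Per-unit F: -16, -12, -16, -12, -16, -16, -16, -12. Mean = -14.5.
Conditioning on D=7 selects the 2 unit(s) with G ∈ {2, 4}. Their F values: -16, -16. Mean = -16.
Difference = -14.5 − (-16) = 1.5.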